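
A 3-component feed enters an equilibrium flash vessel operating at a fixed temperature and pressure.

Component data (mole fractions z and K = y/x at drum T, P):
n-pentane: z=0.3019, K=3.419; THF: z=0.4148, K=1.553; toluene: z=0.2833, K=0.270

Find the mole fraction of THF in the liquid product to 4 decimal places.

Rachford–Rice: g(V/F) = Σ zᵢ(Kᵢ−1)/(1+V/F(Kᵢ−1)) = 0.
Feasibility: ΣzᵢKᵢ = 1.7529, Σzᵢ/Kᵢ = 1.4047 — both > 1, two phases present.
Iterate (Newton) starting at V/F = 0.5:
  V/F = 0.5000: g = 0.18454, g' = -0.8141 → V/F = 0.7267
  V/F = 0.7267: g = -0.01202, g' = -0.9816 → V/F = 0.7144
  V/F = 0.7144: g = -0.00012, g' = -0.9620 → V/F = 0.7143
Converged at V/F = 0.7143.
Compositions from xᵢ = zᵢ/(1+V/F(Kᵢ−1)), yᵢ = Kᵢxᵢ:
  n-pentane: x = 0.1107, y = 0.3784
  THF: x = 0.2973, y = 0.4618
  toluene: x = 0.5920, y = 0.1598

x_THF = 0.2973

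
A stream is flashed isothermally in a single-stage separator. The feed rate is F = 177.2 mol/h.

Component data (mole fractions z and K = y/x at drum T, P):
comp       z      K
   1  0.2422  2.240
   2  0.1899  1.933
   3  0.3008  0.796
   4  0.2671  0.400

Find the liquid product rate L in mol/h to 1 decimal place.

L = 84.9 mol/h

Rachford–Rice: g(ψ) = Σ zᵢ(Kᵢ−1)/(1+ψ(Kᵢ−1)) = 0.
g(0) = ΣzᵢKᵢ − 1 = 0.2559 and g(1) = 1 − Σzᵢ/Kᵢ = -0.2520, so a root lies in (0, 1).
Newton iteration, ψ⁰ = 0.43:
  ψ = 0.4300: g = 0.03908, g' = -0.4323 → ψ = 0.5204
  ψ = 0.5204: g = 0.00013, g' = -0.4314 → ψ = 0.5207
Converged at ψ = 0.5207.
Then V = ψ·F = 0.5207·177.2 = 92.3 mol/h and L = F − V = 84.9 mol/h.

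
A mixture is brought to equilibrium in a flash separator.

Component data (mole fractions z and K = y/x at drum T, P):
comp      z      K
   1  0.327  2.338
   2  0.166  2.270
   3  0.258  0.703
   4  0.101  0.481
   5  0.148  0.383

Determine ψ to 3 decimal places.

ψ = 0.696

Newton iteration, ψ⁰ = 0.5:
  ψ = 0.500: g = 0.0983, g' = -0.509 → ψ = 0.693
  ψ = 0.693: g = 0.0013, g' = -0.508 → ψ = 0.696
Converged at ψ = 0.696.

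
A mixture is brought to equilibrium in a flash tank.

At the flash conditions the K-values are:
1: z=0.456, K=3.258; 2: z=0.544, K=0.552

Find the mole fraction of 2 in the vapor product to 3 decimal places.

Rachford–Rice: g(ψ) = Σ zᵢ(Kᵢ−1)/(1+ψ(Kᵢ−1)) = 0.
Check two-phase: ΣzᵢKᵢ = 1.786 > 1 and Σzᵢ/Kᵢ = 1.125 > 1, so g(0) = 0.786 > 0 and g(1) = -0.125 < 0.
Binary case is linear: z₁(K₁−1)(1+ψ(K₂−1)) + z₂(K₂−1)(1+ψ(K₁−1)) = 0
⇒ ψ = [z₁(K₁−1)+z₂(K₂−1)] / [−(K₁−1)(K₂−1)] = 0.7859/1.0116 = 0.777
Compositions from xᵢ = zᵢ/(1+ψ(Kᵢ−1)), yᵢ = Kᵢxᵢ:
  1: x = 0.166, y = 0.539
  2: x = 0.834, y = 0.461

y_2 = 0.461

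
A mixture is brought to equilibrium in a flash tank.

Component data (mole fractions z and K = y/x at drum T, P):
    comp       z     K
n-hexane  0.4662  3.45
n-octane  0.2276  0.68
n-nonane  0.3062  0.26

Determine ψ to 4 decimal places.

Rachford–Rice: g(ψ) = Σ zᵢ(Kᵢ−1)/(1+ψ(Kᵢ−1)) = 0.
Check two-phase: ΣzᵢKᵢ = 1.8428 > 1 and Σzᵢ/Kᵢ = 1.6475 > 1, so g(0) = 0.8428 > 0 and g(1) = -0.6475 < 0.
Iterate (Newton) starting at ψ = 0.5:
  ψ = 0.5000: g = 0.06698, g' = -1.0207 → ψ = 0.5656
  ψ = 0.5656: g = 0.00013, g' = -1.0224 → ψ = 0.5657
Converged at ψ = 0.5657.

ψ = 0.5657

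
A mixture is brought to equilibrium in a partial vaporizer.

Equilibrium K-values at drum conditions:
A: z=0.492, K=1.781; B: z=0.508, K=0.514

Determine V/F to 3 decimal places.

V/F = 0.362

Rachford–Rice: g(V/F) = Σ zᵢ(Kᵢ−1)/(1+V/F(Kᵢ−1)) = 0.
Feasibility: ΣzᵢKᵢ = 1.137, Σzᵢ/Kᵢ = 1.265 — both > 1, two phases present.
Newton iteration, V/F⁰ = 0.5:
  V/F = 0.500: g = -0.0498, g' = -0.365 → V/F = 0.363
  V/F = 0.363: g = -0.0005, g' = -0.359 → V/F = 0.362
Converged at V/F = 0.362.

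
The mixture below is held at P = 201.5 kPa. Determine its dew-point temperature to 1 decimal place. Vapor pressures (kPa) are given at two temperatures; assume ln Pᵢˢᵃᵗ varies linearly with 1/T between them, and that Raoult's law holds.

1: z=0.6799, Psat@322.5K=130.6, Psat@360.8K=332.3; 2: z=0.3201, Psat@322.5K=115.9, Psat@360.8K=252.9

Dew-point temperature: Σzᵢ·P/Pᵢˢᵃᵗ(T) = 1. Interpolate ln Pᵢˢᵃᵗ = aᵢ + bᵢ/T.
  T = 322.5 K: ΣzᵢP/Pᵢˢᵃᵗ = 1.6055
  T = 360.8 K: ΣzᵢP/Pᵢˢᵃᵗ = 0.6673
  T = 341.6 K: ΣzᵢP/Pᵢˢᵃᵗ = 1.0104
  T = 351.2 K: ΣzᵢP/Pᵢˢᵃᵗ = 0.8164
  T = 346.4 K: ΣzᵢP/Pᵢˢᵃᵗ = 0.9068
  T = 344.0 K: ΣzᵢP/Pᵢˢᵃᵗ = 0.9568
Interpolating between 341.6 K and 344.0 K gives T ≈ 342.1 K.

T = 342.1 K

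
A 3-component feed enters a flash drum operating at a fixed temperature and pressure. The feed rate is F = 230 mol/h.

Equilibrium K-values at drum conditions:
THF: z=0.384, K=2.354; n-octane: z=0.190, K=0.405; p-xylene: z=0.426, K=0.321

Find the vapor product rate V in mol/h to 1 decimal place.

Material balance + equilibrium reduce to Σ zᵢ(Kᵢ−1)/(1+ψ(Kᵢ−1)) = 0.
Feasibility: ΣzᵢKᵢ = 1.118, Σzᵢ/Kᵢ = 1.959 — both > 1, two phases present.
Iterate (Newton) starting at ψ = 0.56:
  ψ = 0.560: g = -0.3405, g' = -0.890 → ψ = 0.178
  ψ = 0.178: g = -0.0361, g' = -0.796 → ψ = 0.132
  ψ = 0.132: g = 0.0006, g' = -0.823 → ψ = 0.133
Converged at ψ = 0.133.
Then V = ψ·F = 0.1328·230 = 30.6 mol/h and L = F − V = 199.4 mol/h.

V = 30.6 mol/h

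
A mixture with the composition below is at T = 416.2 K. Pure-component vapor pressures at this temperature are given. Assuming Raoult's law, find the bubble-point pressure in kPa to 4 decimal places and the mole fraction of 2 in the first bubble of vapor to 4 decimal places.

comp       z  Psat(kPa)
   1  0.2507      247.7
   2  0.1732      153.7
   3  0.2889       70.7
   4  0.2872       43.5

Pbub = 121.6377 kPa, y_2 = 0.2189

At the bubble point ψ → 0, so ΣzᵢKᵢ = 1 with Kᵢ = Pᵢˢᵃᵗ/P ⇒ P = ΣzᵢPᵢˢᵃᵗ.
P = 0.2507·247.7 + 0.1732·153.7 + 0.2889·70.7 + 0.2872·43.5 = 121.6377 kPa
yᵢ = zᵢPᵢˢᵃᵗ/P ⇒ y_2 = 0.1732·153.7/121.6377 = 0.2189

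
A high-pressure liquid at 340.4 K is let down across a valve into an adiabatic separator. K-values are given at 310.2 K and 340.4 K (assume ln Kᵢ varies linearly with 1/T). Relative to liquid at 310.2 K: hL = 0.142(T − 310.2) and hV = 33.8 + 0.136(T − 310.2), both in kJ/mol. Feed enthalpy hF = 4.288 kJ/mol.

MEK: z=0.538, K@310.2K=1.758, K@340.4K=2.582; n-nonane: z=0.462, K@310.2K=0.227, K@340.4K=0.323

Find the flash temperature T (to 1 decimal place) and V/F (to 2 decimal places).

Adiabatic flash: solve Rachford–Rice at each trial T, then check hF = ψ·hV(T) + (1−ψ)·hL(T).
  T = 310.2 K: K = (1.758, 0.227), RR gives ψ = 0.086, H_out = 2.923 kJ/mol
  T = 340.4 K: K = (2.582, 0.323), RR gives ψ = 0.503, H_out = 21.187 kJ/mol
  T = 325.3 K: K = (2.150, 0.273), RR gives ψ = 0.338, H_out = 13.543 kJ/mol
  T = 317.8 K: K = (1.950, 0.250), RR gives ψ = 0.231, H_out = 8.864 kJ/mol
  T = 314.0 K: K = (1.853, 0.238), RR gives ψ = 0.164, H_out = 6.091 kJ/mol
  T = 312.1 K: K = (1.805, 0.233), RR gives ψ = 0.127, H_out = 4.565 kJ/mol
Linear interpolation between T = 310.2 (H_out = 2.923) and T = 312.1 (H_out = 4.565) on hF = 4.288 gives T ≈ 311.8 K, at which ψ = 0.12.

T = 311.8 K, V/F = 0.12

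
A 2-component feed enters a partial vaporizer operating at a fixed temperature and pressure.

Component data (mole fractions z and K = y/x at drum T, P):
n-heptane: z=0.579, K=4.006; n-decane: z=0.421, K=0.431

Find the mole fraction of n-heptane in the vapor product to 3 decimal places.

y_n-heptane = 0.638

Binary case is linear: z₁(K₁−1)(1+ψ(K₂−1)) + z₂(K₂−1)(1+ψ(K₁−1)) = 0
⇒ ψ = [z₁(K₁−1)+z₂(K₂−1)] / [−(K₁−1)(K₂−1)] = 1.5009/1.7104 = 0.878
Compositions from xᵢ = zᵢ/(1+ψ(Kᵢ−1)), yᵢ = Kᵢxᵢ:
  n-heptane: x = 0.159, y = 0.638
  n-decane: x = 0.841, y = 0.362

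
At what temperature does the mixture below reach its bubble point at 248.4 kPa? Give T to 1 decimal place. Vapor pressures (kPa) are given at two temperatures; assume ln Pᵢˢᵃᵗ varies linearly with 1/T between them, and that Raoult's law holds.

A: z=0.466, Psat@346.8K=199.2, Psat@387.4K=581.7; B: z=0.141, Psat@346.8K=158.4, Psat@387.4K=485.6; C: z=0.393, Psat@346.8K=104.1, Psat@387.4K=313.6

T = 363.1 K

Bubble-point temperature: ΣzᵢPᵢˢᵃᵗ(T) = P. Interpolate ln Pᵢˢᵃᵗ = aᵢ + bᵢ/T.
  T = 346.8 K: ΣzᵢPᵢˢᵃᵗ = 156.07 kPa
  T = 387.4 K: ΣzᵢPᵢˢᵃᵗ = 462.79 kPa
  T = 367.1 K: ΣzᵢPᵢˢᵃᵗ = 276.94 kPa
  T = 357.0 K: ΣzᵢPᵢˢᵃᵗ = 209.90 kPa
  T = 362.1 K: ΣzᵢPᵢˢᵃᵗ = 241.90 kPa
  T = 364.6 K: ΣzᵢPᵢˢᵃᵗ = 258.95 kPa
Interpolating between 362.1 K and 364.6 K gives T ≈ 363.1 K.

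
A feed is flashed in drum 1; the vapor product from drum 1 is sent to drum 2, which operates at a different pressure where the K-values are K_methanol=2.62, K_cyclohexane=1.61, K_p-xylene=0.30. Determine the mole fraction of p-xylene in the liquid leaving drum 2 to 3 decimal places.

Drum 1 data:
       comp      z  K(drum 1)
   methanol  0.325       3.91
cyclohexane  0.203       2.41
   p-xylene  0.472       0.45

x_p-xylene (drum 2) = 0.622

Drum 1:
Material balance + equilibrium reduce to Σ zᵢ(Kᵢ−1)/(1+ψ₁(Kᵢ−1)) = 0.
g(0) = ΣzᵢKᵢ − 1 = 0.972 and g(1) = 1 − Σzᵢ/Kᵢ = -0.216, so a root lies in (0, 1).
Iterate (Newton) starting at ψ₁ = 0.5:
  ψ₁ = 0.500: g = 0.1950, g' = -0.867 → ψ₁ = 0.725
  ψ₁ = 0.725: g = 0.0139, g' = -0.778 → ψ₁ = 0.743
Converged at ψ₁ = 0.743.
Drum-1 compositions:
  methanol: x = 0.103, y = 0.402
  cyclohexane: x = 0.099, y = 0.239
  p-xylene: x = 0.798, y = 0.359
Drum-2 feed = drum-1 vapor: z₂ = (0.4019, 0.2390, 0.3591).
Drum 2:
Newton iteration, ψ₂⁰ = 0.54:
  ψ₂ = 0.540: g = 0.0528, g' = -0.805 → ψ₂ = 0.606
  ψ₂ = 0.606: g = -0.0012, g' = -0.846 → ψ₂ = 0.604
Converged at ψ₂ = 0.604.
  methanol: x = 0.203, y = 0.532
  cyclohexane: x = 0.175, y = 0.281
  p-xylene: x = 0.622, y = 0.187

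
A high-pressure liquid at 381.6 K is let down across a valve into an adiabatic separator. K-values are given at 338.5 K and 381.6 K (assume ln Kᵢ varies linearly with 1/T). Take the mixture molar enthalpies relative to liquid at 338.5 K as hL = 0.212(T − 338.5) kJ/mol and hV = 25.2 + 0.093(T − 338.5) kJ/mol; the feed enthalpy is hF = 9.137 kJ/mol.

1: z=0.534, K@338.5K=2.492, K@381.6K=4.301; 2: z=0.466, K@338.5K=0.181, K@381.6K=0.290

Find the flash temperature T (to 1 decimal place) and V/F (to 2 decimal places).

Adiabatic flash: solve Rachford–Rice at each trial T, then check hF = ψ·hV(T) + (1−ψ)·hL(T).
  T = 338.5 K: K = (2.492, 0.181), RR gives ψ = 0.340, H_out = 8.560 kJ/mol
  T = 381.6 K: K = (4.301, 0.290), RR gives ψ = 0.611, H_out = 21.400 kJ/mol
  T = 360.1 K: K = (3.330, 0.232), RR gives ψ = 0.496, H_out = 15.798 kJ/mol
  T = 349.3 K: K = (2.894, 0.206), RR gives ψ = 0.426, H_out = 12.487 kJ/mol
  T = 343.9 K: K = (2.688, 0.193), RR gives ψ = 0.386, H_out = 10.622 kJ/mol
  T = 341.2 K: K = (2.589, 0.187), RR gives ψ = 0.364, H_out = 9.619 kJ/mol
  T = 339.9 K: K = (2.542, 0.184), RR gives ψ = 0.352, H_out = 9.117 kJ/mol
Linear interpolation between T = 339.9 (H_out = 9.117) and T = 341.2 (H_out = 9.619) on hF = 9.137 gives T ≈ 340.0 K, at which ψ = 0.35.

T = 340.0 K, V/F = 0.35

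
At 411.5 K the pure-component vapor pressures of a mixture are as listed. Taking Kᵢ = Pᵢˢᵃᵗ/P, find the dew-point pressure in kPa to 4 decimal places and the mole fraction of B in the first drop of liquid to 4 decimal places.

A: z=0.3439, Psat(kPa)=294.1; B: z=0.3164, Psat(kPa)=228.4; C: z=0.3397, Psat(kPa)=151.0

At the dew point ψ → 1, so Σzᵢ/Kᵢ = 1 with Kᵢ = Pᵢˢᵃᵗ/P ⇒ 1/P = Σzᵢ/Pᵢˢᵃᵗ.
1/P = 0.3439/294.1 + 0.3164/228.4 + 0.3397/151.0 = 0.0048043 ⇒ P = 208.1474 kPa
xᵢ = zᵢP/Pᵢˢᵃᵗ ⇒ x_B = 0.3164·208.1474/228.4 = 0.2883

Pdew = 208.1474 kPa, x_B = 0.2883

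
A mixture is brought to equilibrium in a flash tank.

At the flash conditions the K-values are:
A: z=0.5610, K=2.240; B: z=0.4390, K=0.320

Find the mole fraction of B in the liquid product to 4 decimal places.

x_B = 0.6458

Rachford–Rice: g(ψ) = Σ zᵢ(Kᵢ−1)/(1+ψ(Kᵢ−1)) = 0.
Feasibility: ΣzᵢKᵢ = 1.3971, Σzᵢ/Kᵢ = 1.6223 — both > 1, two phases present.
Binary case is linear: z₁(K₁−1)(1+ψ(K₂−1)) + z₂(K₂−1)(1+ψ(K₁−1)) = 0
⇒ ψ = [z₁(K₁−1)+z₂(K₂−1)] / [−(K₁−1)(K₂−1)] = 0.39712/0.84320 = 0.4710
Compositions from xᵢ = zᵢ/(1+ψ(Kᵢ−1)), yᵢ = Kᵢxᵢ:
  A: x = 0.3542, y = 0.7933
  B: x = 0.6458, y = 0.2067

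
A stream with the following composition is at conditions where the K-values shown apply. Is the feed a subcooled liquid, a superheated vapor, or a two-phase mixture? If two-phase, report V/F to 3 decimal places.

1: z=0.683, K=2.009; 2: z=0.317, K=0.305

ΣzᵢKᵢ = 1.469; Σzᵢ/Kᵢ = 1.379.
Both exceed 1, so a two-phase solution exists.
Material balance + equilibrium reduce to Σ zᵢ(Kᵢ−1)/(1+ψ(Kᵢ−1)) = 0.
Binary case is linear: z₁(K₁−1)(1+ψ(K₂−1)) + z₂(K₂−1)(1+ψ(K₁−1)) = 0
⇒ ψ = [z₁(K₁−1)+z₂(K₂−1)] / [−(K₁−1)(K₂−1)] = 0.4688/0.7013 = 0.669

two-phase, V/F = 0.669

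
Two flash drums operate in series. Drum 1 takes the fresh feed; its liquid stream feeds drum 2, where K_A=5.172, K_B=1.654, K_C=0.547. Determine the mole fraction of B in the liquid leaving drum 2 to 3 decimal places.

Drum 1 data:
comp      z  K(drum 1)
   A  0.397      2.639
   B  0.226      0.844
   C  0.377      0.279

x_B (drum 2) = 0.160

Drum 1:
Material balance + equilibrium reduce to Σ zᵢ(Kᵢ−1)/(1+ψ₁(Kᵢ−1)) = 0.
Check two-phase: ΣzᵢKᵢ = 1.344 > 1 and Σzᵢ/Kᵢ = 1.769 > 1, so g(0) = 0.344 > 0 and g(1) = -0.769 < 0.
Iterate (Newton) starting at ψ₁ = 0.39:
  ψ₁ = 0.390: g = -0.0187, g' = -0.782 → ψ₁ = 0.366
Converged at ψ₁ = 0.366.
Drum-1 compositions:
  A: x = 0.248, y = 0.655
  B: x = 0.240, y = 0.202
  C: x = 0.512, y = 0.143
Drum-2 feed = drum-1 liquid: z₂ = (0.2481, 0.2397, 0.5122).
Drum 2:
Let ψ₂ = V/F and solve Σ zᵢ(Kᵢ−1)/(1+ψ₂(Kᵢ−1)) = 0.
Check two-phase: ΣzᵢKᵢ = 1.960 > 1 and Σzᵢ/Kᵢ = 1.129 > 1, so g(0) = 0.960 > 0 and g(1) = -0.129 < 0.
Newton–Raphson from ψ₂ = 0.5:
  ψ₂ = 0.500: g = 0.1536, g' = -0.687 → ψ₂ = 0.723
  ψ₂ = 0.723: g = 0.0189, g' = -0.547 → ψ₂ = 0.758
Converged at ψ₂ = 0.758.
  A: x = 0.060, y = 0.308
  B: x = 0.160, y = 0.265
  C: x = 0.780, y = 0.427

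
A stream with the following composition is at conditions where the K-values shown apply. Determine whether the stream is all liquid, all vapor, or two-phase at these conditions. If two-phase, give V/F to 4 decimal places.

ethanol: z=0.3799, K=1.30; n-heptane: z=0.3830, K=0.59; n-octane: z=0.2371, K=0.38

ΣzᵢKᵢ = 0.8099; Σzᵢ/Kᵢ = 1.5653.
Since ΣzᵢKᵢ < 1 the mixture is below its bubble point — single liquid phase.

all liquid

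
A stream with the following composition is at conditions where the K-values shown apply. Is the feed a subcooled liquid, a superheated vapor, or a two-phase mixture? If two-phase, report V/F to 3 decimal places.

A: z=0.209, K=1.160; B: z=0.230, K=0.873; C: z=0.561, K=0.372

ΣzᵢKᵢ = 0.652; Σzᵢ/Kᵢ = 1.952.
Since ΣzᵢKᵢ < 1 the mixture is below its bubble point — single liquid phase.

subcooled liquid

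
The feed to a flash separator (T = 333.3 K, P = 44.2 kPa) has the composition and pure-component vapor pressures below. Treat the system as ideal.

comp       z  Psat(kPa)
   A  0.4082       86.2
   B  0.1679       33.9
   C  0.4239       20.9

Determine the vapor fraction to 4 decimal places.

ψ = 0.2859

Raoult's law: Kᵢ = Pᵢˢᵃᵗ/P = Pᵢˢᵃᵗ/44.2.
  K_A = 86.2/44.2 = 1.950226, K_B = 33.9/44.2 = 0.766968, K_C = 20.9/44.2 = 0.472851
Rachford–Rice: g(ψ) = Σ zᵢ(Kᵢ−1)/(1+ψ(Kᵢ−1)) = 0.
g(0) = ΣzᵢKᵢ − 1 = 0.1253 and g(1) = 1 − Σzᵢ/Kᵢ = -0.3247, so a root lies in (0, 1).
Iterate (Newton) starting at ψ = 0.63:
  ψ = 0.6300: g = -0.13780, g' = -0.4208 → ψ = 0.3025
  ψ = 0.3025: g = -0.00668, g' = -0.3996 → ψ = 0.2858
  ψ = 0.2858: g = 0.00002, g' = -0.4017 → ψ = 0.2859
Converged at ψ = 0.2859.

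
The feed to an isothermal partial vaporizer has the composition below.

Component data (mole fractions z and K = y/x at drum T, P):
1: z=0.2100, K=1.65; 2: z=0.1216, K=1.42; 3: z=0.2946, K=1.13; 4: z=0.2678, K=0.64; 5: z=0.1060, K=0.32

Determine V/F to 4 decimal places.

V/F = 0.2893

Material balance + equilibrium reduce to Σ zᵢ(Kᵢ−1)/(1+V/F(Kᵢ−1)) = 0.
g(0) = ΣzᵢKᵢ − 1 = 0.0574 and g(1) = 1 − Σzᵢ/Kᵢ = -0.2233, so a root lies in (0, 1).
Iterate (Newton) starting at V/F = 0.5:
  V/F = 0.5000: g = -0.04560, g' = -0.2337 → V/F = 0.3049
  V/F = 0.3049: g = -0.00320, g' = -0.2051 → V/F = 0.2893
Converged at V/F = 0.2893.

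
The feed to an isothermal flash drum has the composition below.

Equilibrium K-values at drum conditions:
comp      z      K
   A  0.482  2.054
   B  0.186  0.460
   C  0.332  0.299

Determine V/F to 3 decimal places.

Rachford–Rice: g(V/F) = Σ zᵢ(Kᵢ−1)/(1+V/F(Kᵢ−1)) = 0.
Feasibility: ΣzᵢKᵢ = 1.175, Σzᵢ/Kᵢ = 1.749 — both > 1, two phases present.
Newton iteration, V/F⁰ = 0.44:
  V/F = 0.440: g = -0.1212, g' = -0.684 → V/F = 0.263
  V/F = 0.263: g = -0.0046, g' = -0.647 → V/F = 0.256
Converged at V/F = 0.256.

V/F = 0.256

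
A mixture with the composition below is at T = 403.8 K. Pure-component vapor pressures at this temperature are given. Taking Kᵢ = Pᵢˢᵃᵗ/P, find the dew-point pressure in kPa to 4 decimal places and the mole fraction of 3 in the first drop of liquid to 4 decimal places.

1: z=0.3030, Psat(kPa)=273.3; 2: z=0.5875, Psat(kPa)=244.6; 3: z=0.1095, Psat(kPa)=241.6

At the dew point ψ → 1, so Σzᵢ/Kᵢ = 1 with Kᵢ = Pᵢˢᵃᵗ/P ⇒ 1/P = Σzᵢ/Pᵢˢᵃᵗ.
1/P = 0.3030/273.3 + 0.5875/244.6 + 0.1095/241.6 = 0.0039638 ⇒ P = 252.2844 kPa
xᵢ = zᵢP/Pᵢˢᵃᵗ ⇒ x_3 = 0.1095·252.2844/241.6 = 0.1143

Pdew = 252.2844 kPa, x_3 = 0.1143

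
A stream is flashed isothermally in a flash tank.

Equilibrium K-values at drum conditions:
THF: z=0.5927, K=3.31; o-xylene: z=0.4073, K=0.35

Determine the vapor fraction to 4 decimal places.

Material balance + equilibrium reduce to Σ zᵢ(Kᵢ−1)/(1+ψ(Kᵢ−1)) = 0.
Feasibility: ΣzᵢKᵢ = 2.1044, Σzᵢ/Kᵢ = 1.3428 — both > 1, two phases present.
Binary case is linear: z₁(K₁−1)(1+ψ(K₂−1)) + z₂(K₂−1)(1+ψ(K₁−1)) = 0
⇒ ψ = [z₁(K₁−1)+z₂(K₂−1)] / [−(K₁−1)(K₂−1)] = 1.10439/1.50150 = 0.7355

ψ = 0.7355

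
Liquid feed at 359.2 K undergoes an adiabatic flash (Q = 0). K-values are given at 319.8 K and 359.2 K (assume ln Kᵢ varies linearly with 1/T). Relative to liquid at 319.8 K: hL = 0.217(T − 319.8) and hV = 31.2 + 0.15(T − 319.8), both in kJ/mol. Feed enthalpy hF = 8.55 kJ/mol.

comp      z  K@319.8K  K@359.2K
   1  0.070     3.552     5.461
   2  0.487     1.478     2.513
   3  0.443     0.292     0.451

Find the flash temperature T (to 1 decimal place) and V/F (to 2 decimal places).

T = 324.7 K, V/F = 0.24

Adiabatic flash: solve Rachford–Rice at each trial T, then check hF = ψ·hV(T) + (1−ψ)·hL(T).
  T = 319.8 K: K = (3.552, 1.478, 0.292), RR gives ψ = 0.143, H_out = 4.451 kJ/mol
  T = 359.2 K: K = (5.461, 2.513, 0.451), RR gives ψ = 0.755, H_out = 30.115 kJ/mol
  T = 339.5 K: K = (4.460, 1.957, 0.367), RR gives ψ = 0.492, H_out = 18.964 kJ/mol
  T = 329.6 K: K = (3.991, 1.707, 0.329), RR gives ψ = 0.334, H_out = 12.315 kJ/mol
  T = 324.7 K: K = (3.769, 1.590, 0.310), RR gives ψ = 0.243, H_out = 8.560 kJ/mol
  T = 322.2 K: K = (3.657, 1.532, 0.301), RR gives ψ = 0.193, H_out = 6.507 kJ/mol
  T = 323.4 K: K = (3.710, 1.560, 0.305), RR gives ψ = 0.217, H_out = 7.504 kJ/mol
Linear interpolation between T = 323.4 (H_out = 7.504) and T = 324.7 (H_out = 8.560) on hF = 8.55 gives T ≈ 324.7 K, at which ψ = 0.24.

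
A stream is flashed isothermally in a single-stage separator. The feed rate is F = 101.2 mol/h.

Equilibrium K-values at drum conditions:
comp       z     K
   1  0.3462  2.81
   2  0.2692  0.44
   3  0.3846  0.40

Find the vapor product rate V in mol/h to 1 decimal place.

V = 23.5 mol/h

Material balance + equilibrium reduce to Σ zᵢ(Kᵢ−1)/(1+ψ(Kᵢ−1)) = 0.
g(0) = ΣzᵢKᵢ − 1 = 0.2451 and g(1) = 1 − Σzᵢ/Kᵢ = -0.6965, so a root lies in (0, 1).
Iterate (Newton) starting at ψ = 0.5:
  ψ = 0.5000: g = -0.21010, g' = -0.7579 → ψ = 0.2228
  ψ = 0.2228: g = 0.00793, g' = -0.8707 → ψ = 0.2319
  ψ = 0.2319: g = 0.00004, g' = -0.8610 → ψ = 0.2320
Converged at ψ = 0.2320.
Then V = ψ·F = 0.2320·101.2 = 23.5 mol/h and L = F − V = 77.7 mol/h.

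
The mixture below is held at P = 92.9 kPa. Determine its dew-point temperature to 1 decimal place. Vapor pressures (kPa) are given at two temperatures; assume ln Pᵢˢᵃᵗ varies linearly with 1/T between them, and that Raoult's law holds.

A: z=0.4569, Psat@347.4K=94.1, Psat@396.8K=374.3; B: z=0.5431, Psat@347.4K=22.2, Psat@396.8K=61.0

Dew-point temperature: Σzᵢ·P/Pᵢˢᵃᵗ(T) = 1. Interpolate ln Pᵢˢᵃᵗ = aᵢ + bᵢ/T.
  T = 347.4 K: ΣzᵢP/Pᵢˢᵃᵗ = 2.7238
  T = 396.8 K: ΣzᵢP/Pᵢˢᵃᵗ = 0.9405
  T = 372.1 K: ΣzᵢP/Pᵢˢᵃᵗ = 1.5419
  T = 384.5 K: ΣzᵢP/Pᵢˢᵃᵗ = 1.1930
  T = 390.6 K: ΣzᵢP/Pᵢˢᵃᵗ = 1.0582
  T = 393.7 K: ΣzᵢP/Pᵢˢᵃᵗ = 0.9971
  T = 392.1 K: ΣzᵢP/Pᵢˢᵃᵗ = 1.0281
  T = 392.9 K: ΣzᵢP/Pᵢˢᵃᵗ = 1.0125
Interpolating between 392.9 K and 393.7 K gives T ≈ 393.5 K.

T = 393.5 K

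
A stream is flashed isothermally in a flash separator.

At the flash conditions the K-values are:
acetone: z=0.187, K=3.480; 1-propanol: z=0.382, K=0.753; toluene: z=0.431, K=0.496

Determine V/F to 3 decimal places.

Newton–Raphson from V/F = 0.59:
  V/F = 0.590: g = -0.2313, g' = -0.443 → V/F = 0.068
  V/F = 0.068: g = 0.0758, g' = -0.983 → V/F = 0.145
  V/F = 0.145: g = 0.0087, g' = -0.774 → V/F = 0.156
  V/F = 0.156: g = 0.0001, g' = -0.751 → V/F = 0.157
Converged at V/F = 0.157.

V/F = 0.157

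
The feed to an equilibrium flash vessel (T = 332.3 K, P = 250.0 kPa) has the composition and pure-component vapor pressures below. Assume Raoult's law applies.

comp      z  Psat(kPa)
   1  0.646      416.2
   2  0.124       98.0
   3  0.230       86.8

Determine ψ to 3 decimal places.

ψ = 0.481

Raoult's law: Kᵢ = Pᵢˢᵃᵗ/P = Pᵢˢᵃᵗ/250.0.
  K_1 = 416.2/250.0 = 1.66480, K_2 = 98.0/250.0 = 0.39200, K_3 = 86.8/250.0 = 0.34720
Material balance + equilibrium reduce to Σ zᵢ(Kᵢ−1)/(1+ψ(Kᵢ−1)) = 0.
Check two-phase: ΣzᵢKᵢ = 1.204 > 1 and Σzᵢ/Kᵢ = 1.367 > 1, so g(0) = 0.204 > 0 and g(1) = -0.367 < 0.
Iterate (Newton) starting at ψ = 0.39:
  ψ = 0.390: g = 0.0408, g' = -0.435 → ψ = 0.484
  ψ = 0.484: g = -0.0013, g' = -0.465 → ψ = 0.481
Converged at ψ = 0.481.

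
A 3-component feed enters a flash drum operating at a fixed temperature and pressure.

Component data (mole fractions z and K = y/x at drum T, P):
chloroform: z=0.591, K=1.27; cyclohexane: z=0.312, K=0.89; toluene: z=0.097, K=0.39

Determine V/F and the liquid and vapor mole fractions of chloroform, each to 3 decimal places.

Material balance + equilibrium reduce to Σ zᵢ(Kᵢ−1)/(1+V/F(Kᵢ−1)) = 0.
Check two-phase: ΣzᵢKᵢ = 1.066 > 1 and Σzᵢ/Kᵢ = 1.065 > 1, so g(0) = 0.066 > 0 and g(1) = -0.065 < 0.
Iterate (Newton) starting at V/F = 0.5:
  V/F = 0.500: g = 0.0191, g' = -0.112 → V/F = 0.670
  V/F = 0.670: g = -0.0020, g' = -0.139 → V/F = 0.656
  V/F = 0.656: g = -0.0000, g' = -0.136 → V/F = 0.655
Converged at V/F = 0.655.
Compositions from xᵢ = zᵢ/(1+V/F(Kᵢ−1)), yᵢ = Kᵢxᵢ:
  chloroform: x = 0.502, y = 0.638
  cyclohexane: x = 0.336, y = 0.299
  toluene: x = 0.162, y = 0.063

V/F = 0.655, x_chloroform = 0.502, y_chloroform = 0.638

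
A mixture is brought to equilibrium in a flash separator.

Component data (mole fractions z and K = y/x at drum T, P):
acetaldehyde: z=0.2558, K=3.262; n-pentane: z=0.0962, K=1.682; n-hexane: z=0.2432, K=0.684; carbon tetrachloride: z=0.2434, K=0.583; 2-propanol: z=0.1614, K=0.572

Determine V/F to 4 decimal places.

Iterate (Newton) starting at V/F = 0.5:
  V/F = 0.5000: g = 0.01306, g' = -0.4628 → V/F = 0.5282
  V/F = 0.5282: g = 0.00019, g' = -0.4499 → V/F = 0.5286
Converged at V/F = 0.5286.

V/F = 0.5286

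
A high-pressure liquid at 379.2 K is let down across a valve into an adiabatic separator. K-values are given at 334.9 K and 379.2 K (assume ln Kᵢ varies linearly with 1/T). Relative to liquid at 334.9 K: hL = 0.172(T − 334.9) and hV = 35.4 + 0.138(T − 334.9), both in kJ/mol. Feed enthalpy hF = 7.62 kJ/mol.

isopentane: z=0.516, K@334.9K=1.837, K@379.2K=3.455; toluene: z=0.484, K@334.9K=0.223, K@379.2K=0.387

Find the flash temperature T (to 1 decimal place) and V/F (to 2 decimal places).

Adiabatic flash: solve Rachford–Rice at each trial T, then check hF = ψ·hV(T) + (1−ψ)·hL(T).
  T = 334.9 K: K = (1.837, 0.223), RR gives ψ = 0.086, H_out = 3.039 kJ/mol
  T = 379.2 K: K = (3.455, 0.387), RR gives ψ = 0.645, H_out = 29.468 kJ/mol
  T = 357.0 K: K = (2.567, 0.299), RR gives ψ = 0.427, H_out = 18.593 kJ/mol
  T = 345.9 K: K = (2.182, 0.259), RR gives ψ = 0.287, H_out = 11.940 kJ/mol
  T = 340.4 K: K = (2.005, 0.241), RR gives ψ = 0.198, H_out = 7.912 kJ/mol
  T = 337.6 K: K = (1.918, 0.232), RR gives ψ = 0.144, H_out = 5.562 kJ/mol
  T = 339.0 K: K = (1.961, 0.236), RR gives ψ = 0.172, H_out = 6.767 kJ/mol
Linear interpolation between T = 339.0 (H_out = 6.767) and T = 340.4 (H_out = 7.912) on hF = 7.62 gives T ≈ 340.0 K, at which ψ = 0.19.

T = 340.0 K, V/F = 0.19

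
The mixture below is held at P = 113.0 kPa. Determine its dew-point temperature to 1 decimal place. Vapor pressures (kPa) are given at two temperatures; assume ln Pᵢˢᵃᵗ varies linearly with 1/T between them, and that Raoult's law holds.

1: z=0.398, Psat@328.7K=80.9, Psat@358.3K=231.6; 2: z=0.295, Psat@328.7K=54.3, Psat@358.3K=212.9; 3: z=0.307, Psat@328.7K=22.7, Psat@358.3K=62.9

T = 355.3 K

Dew-point temperature: Σzᵢ·P/Pᵢˢᵃᵗ(T) = 1. Interpolate ln Pᵢˢᵃᵗ = aᵢ + bᵢ/T.
  T = 328.7 K: ΣzᵢP/Pᵢˢᵃᵗ = 2.6981
  T = 358.3 K: ΣzᵢP/Pᵢˢᵃᵗ = 0.9023
  T = 343.5 K: ΣzᵢP/Pᵢˢᵃᵗ = 1.5204
  T = 350.9 K: ΣzᵢP/Pᵢˢᵃᵗ = 1.1642
  T = 354.6 K: ΣzᵢP/Pᵢˢᵃᵗ = 1.0234
  T = 356.5 K: ΣzᵢP/Pᵢˢᵃᵗ = 0.9590
Interpolating between 354.6 K and 356.5 K gives T ≈ 355.3 K.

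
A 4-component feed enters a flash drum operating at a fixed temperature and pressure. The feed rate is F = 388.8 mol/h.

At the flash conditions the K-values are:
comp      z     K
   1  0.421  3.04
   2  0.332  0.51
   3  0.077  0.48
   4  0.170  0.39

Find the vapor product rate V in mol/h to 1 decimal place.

V = 197.8 mol/h

Iterate (Newton) starting at ψ = 0.5:
  ψ = 0.500: g = 0.0064, g' = -0.738 → ψ = 0.509
Converged at ψ = 0.509.
Then V = ψ·F = 0.5087·388.8 = 197.8 mol/h and L = F − V = 191.0 mol/h.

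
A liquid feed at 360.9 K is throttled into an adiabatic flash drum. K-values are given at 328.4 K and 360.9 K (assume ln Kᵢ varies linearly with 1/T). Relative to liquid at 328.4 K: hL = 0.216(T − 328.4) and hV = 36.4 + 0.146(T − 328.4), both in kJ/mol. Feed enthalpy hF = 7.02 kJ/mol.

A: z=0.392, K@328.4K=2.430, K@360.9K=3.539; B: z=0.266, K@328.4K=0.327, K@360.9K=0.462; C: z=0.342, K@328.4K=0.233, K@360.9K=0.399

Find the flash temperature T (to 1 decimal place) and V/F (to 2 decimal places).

Adiabatic flash: solve Rachford–Rice at each trial T, then check hF = ψ·hV(T) + (1−ψ)·hL(T).
  T = 328.4 K: K = (2.430, 0.327, 0.233), RR gives ψ = 0.115, H_out = 4.174 kJ/mol
  T = 360.9 K: K = (3.539, 0.462, 0.399), RR gives ψ = 0.443, H_out = 22.153 kJ/mol
  T = 344.6 K: K = (2.957, 0.392, 0.309), RR gives ψ = 0.287, H_out = 13.626 kJ/mol
  T = 336.5 K: K = (2.687, 0.359, 0.269), RR gives ψ = 0.206, H_out = 9.126 kJ/mol
  T = 332.4 K: K = (2.555, 0.342, 0.250), RR gives ψ = 0.161, H_out = 6.693 kJ/mol
  T = 334.4 K: K = (2.619, 0.350, 0.259), RR gives ψ = 0.183, H_out = 7.896 kJ/mol
Linear interpolation between T = 332.4 (H_out = 6.693) and T = 334.4 (H_out = 7.896) on hF = 7.02 gives T ≈ 332.9 K, at which ψ = 0.17.

T = 332.9 K, V/F = 0.17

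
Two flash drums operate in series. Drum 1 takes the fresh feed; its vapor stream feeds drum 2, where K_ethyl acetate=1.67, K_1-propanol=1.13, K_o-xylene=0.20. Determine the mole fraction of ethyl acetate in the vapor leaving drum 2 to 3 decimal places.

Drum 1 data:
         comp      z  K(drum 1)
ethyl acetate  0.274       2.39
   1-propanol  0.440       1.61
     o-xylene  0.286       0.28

Drum 1:
Rachford–Rice: g(ψ₁) = Σ zᵢ(Kᵢ−1)/(1+ψ₁(Kᵢ−1)) = 0.
Check two-phase: ΣzᵢKᵢ = 1.443 > 1 and Σzᵢ/Kᵢ = 1.409 > 1, so g(0) = 0.443 > 0 and g(1) = -0.409 < 0.
Iterate (Newton) starting at ψ₁ = 0.5:
  ψ₁ = 0.500: g = 0.1086, g' = -0.642 → ψ₁ = 0.669
  ψ₁ = 0.669: g = -0.0094, g' = -0.777 → ψ₁ = 0.657
Converged at ψ₁ = 0.657.
Drum-1 compositions:
  ethyl acetate: x = 0.143, y = 0.342
  1-propanol: x = 0.314, y = 0.506
  o-xylene: x = 0.543, y = 0.152
Drum-2 feed = drum-1 vapor: z₂ = (0.3423, 0.5057, 0.1519).
Drum 2:
Iterate (Newton) starting at ψ₂ = 0.5:
  ψ₂ = 0.500: g = 0.0309, g' = -0.364 → ψ₂ = 0.585
  ψ₂ = 0.585: g = -0.0026, g' = -0.430 → ψ₂ = 0.579
Converged at ψ₂ = 0.579.
  ethyl acetate: x = 0.247, y = 0.412
  1-propanol: x = 0.470, y = 0.531
  o-xylene: x = 0.283, y = 0.057

y_ethyl acetate (drum 2) = 0.412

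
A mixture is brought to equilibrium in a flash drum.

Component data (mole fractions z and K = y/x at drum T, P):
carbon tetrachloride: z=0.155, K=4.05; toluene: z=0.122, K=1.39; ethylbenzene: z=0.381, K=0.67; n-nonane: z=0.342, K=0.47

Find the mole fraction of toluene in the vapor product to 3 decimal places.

Material balance + equilibrium reduce to Σ zᵢ(Kᵢ−1)/(1+ψ(Kᵢ−1)) = 0.
g(0) = ΣzᵢKᵢ − 1 = 0.213 and g(1) = 1 − Σzᵢ/Kᵢ = -0.422, so a root lies in (0, 1).
Newton–Raphson from ψ = 0.5:
  ψ = 0.500: g = -0.1701, g' = -0.476 → ψ = 0.143
  ψ = 0.143: g = 0.0462, g' = -0.874 → ψ = 0.196
  ψ = 0.196: g = 0.0035, g' = -0.748 → ψ = 0.201
Converged at ψ = 0.201.
Compositions from xᵢ = zᵢ/(1+ψ(Kᵢ−1)), yᵢ = Kᵢxᵢ:
  carbon tetrachloride: x = 0.096, y = 0.390
  toluene: x = 0.113, y = 0.157
  ethylbenzene: x = 0.408, y = 0.273
  n-nonane: x = 0.383, y = 0.180

y_toluene = 0.157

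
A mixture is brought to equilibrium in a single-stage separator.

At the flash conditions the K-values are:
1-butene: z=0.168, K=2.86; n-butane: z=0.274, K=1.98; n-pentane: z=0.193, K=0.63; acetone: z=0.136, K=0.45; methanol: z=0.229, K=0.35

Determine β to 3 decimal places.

Material balance + equilibrium reduce to Σ zᵢ(Kᵢ−1)/(1+β(Kᵢ−1)) = 0.
g(0) = ΣzᵢKᵢ − 1 = 0.286 and g(1) = 1 − Σzᵢ/Kᵢ = -0.460, so a root lies in (0, 1).
Iterate (Newton) starting at β = 0.5:
  β = 0.500: g = -0.0692, g' = -0.605 → β = 0.386
Converged at β = 0.386.

β = 0.386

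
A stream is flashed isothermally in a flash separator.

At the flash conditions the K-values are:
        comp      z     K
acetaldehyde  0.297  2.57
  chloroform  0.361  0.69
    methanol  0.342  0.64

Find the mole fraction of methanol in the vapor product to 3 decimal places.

y_methanol = 0.260

Let ψ = V/F and solve Σ zᵢ(Kᵢ−1)/(1+ψ(Kᵢ−1)) = 0.
Check two-phase: ΣzᵢKᵢ = 1.231 > 1 and Σzᵢ/Kᵢ = 1.173 > 1, so g(0) = 0.231 > 0 and g(1) = -0.173 < 0.
Newton–Raphson from ψ = 0.61:
  ψ = 0.610: g = -0.0576, g' = -0.317 → ψ = 0.428
  ψ = 0.428: g = 0.0043, g' = -0.370 → ψ = 0.440
Converged at ψ = 0.440.
Compositions from xᵢ = zᵢ/(1+ψ(Kᵢ−1)), yᵢ = Kᵢxᵢ:
  acetaldehyde: x = 0.176, y = 0.452
  chloroform: x = 0.418, y = 0.288
  methanol: x = 0.406, y = 0.260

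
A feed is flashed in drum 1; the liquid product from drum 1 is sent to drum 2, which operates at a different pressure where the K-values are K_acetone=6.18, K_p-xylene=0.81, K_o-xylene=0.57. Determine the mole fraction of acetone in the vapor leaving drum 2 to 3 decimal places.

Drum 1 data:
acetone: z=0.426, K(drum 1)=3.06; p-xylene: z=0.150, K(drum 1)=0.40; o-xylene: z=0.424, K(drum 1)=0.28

Drum 1:
Material balance + equilibrium reduce to Σ zᵢ(Kᵢ−1)/(1+ψ₁(Kᵢ−1)) = 0.
g(0) = ΣzᵢKᵢ − 1 = 0.482 and g(1) = 1 − Σzᵢ/Kᵢ = -1.029, so a root lies in (0, 1).
Newton–Raphson from ψ₁ = 0.5:
  ψ₁ = 0.500: g = -0.1733, g' = -1.086 → ψ₁ = 0.340
  ψ₁ = 0.340: g = -0.0016, g' = -1.096 → ψ₁ = 0.339
Converged at ψ₁ = 0.339.
Drum-1 compositions:
  acetone: x = 0.251, y = 0.768
  p-xylene: x = 0.188, y = 0.075
  o-xylene: x = 0.561, y = 0.157
Drum-2 feed = drum-1 liquid: z₂ = (0.2509, 0.1883, 0.5608).
Drum 2:
Newton–Raphson from ψ₂ = 0.42:
  ψ₂ = 0.420: g = 0.0760, g' = -0.830 → ψ₂ = 0.512
  ψ₂ = 0.512: g = 0.0072, g' = -0.684 → ψ₂ = 0.522
Converged at ψ₂ = 0.522.
  acetone: x = 0.068, y = 0.418
  p-xylene: x = 0.209, y = 0.169
  o-xylene: x = 0.723, y = 0.412

y_acetone (drum 2) = 0.418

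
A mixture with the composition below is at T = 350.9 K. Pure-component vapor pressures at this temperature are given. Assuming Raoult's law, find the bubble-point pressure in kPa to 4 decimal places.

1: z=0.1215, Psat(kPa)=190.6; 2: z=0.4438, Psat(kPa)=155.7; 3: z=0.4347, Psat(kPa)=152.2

Pbub = 158.4189 kPa

At the bubble point ψ → 0, so ΣzᵢKᵢ = 1 with Kᵢ = Pᵢˢᵃᵗ/P ⇒ P = ΣzᵢPᵢˢᵃᵗ.
P = 0.1215·190.6 + 0.4438·155.7 + 0.4347·152.2 = 158.4189 kPa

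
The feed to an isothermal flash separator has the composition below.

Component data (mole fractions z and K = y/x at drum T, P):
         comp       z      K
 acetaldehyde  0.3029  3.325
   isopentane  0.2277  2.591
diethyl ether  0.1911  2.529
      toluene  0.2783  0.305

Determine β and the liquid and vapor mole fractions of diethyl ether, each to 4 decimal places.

β = 0.8869, x_diethyl ether = 0.0811, y_diethyl ether = 0.2051

Let β = V/F and solve Σ zᵢ(Kᵢ−1)/(1+β(Kᵢ−1)) = 0.
g(0) = ΣzᵢKᵢ − 1 = 1.1653 and g(1) = 1 − Σzᵢ/Kᵢ = -0.1670, so a root lies in (0, 1).
Newton iteration, β⁰ = 0.5:
  β = 0.5000: g = 0.39660, g' = -0.9881 → β = 0.9014
  β = 0.9014: g = -0.01858, g' = -1.3104 → β = 0.8872
  β = 0.8872: g = -0.00030, g' = -1.2686 → β = 0.8869
Converged at β = 0.8869.
Compositions from xᵢ = zᵢ/(1+β(Kᵢ−1)), yᵢ = Kᵢxᵢ:
  acetaldehyde: x = 0.0989, y = 0.3289
  isopentane: x = 0.0944, y = 0.2447
  diethyl ether: x = 0.0811, y = 0.2051
  toluene: x = 0.7255, y = 0.2213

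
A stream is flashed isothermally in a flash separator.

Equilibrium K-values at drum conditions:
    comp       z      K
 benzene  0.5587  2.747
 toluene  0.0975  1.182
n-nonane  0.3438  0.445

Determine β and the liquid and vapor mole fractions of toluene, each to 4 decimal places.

Iterate (Newton) starting at β = 0.5:
  β = 0.5000: g = 0.27315, g' = -0.6914 → β = 0.8951
  β = 0.8951: g = 0.01681, g' = -0.6800 → β = 0.9198
  β = 0.9198: g = -0.00018, g' = -0.6952 → β = 0.9195
Converged at β = 0.9195.
Compositions from xᵢ = zᵢ/(1+β(Kᵢ−1)), yᵢ = Kᵢxᵢ:
  benzene: x = 0.2144, y = 0.5888
  toluene: x = 0.0835, y = 0.0987
  n-nonane: x = 0.7021, y = 0.3124

β = 0.9195, x_toluene = 0.0835, y_toluene = 0.0987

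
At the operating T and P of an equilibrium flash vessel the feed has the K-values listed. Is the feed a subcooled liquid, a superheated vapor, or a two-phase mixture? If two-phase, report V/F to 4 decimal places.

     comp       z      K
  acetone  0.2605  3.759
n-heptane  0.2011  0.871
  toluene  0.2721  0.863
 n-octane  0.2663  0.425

ΣzᵢKᵢ = 1.5024; Σzᵢ/Kᵢ = 1.2421.
Both exceed 1, so a two-phase solution exists.
Material balance + equilibrium reduce to Σ zᵢ(Kᵢ−1)/(1+ψ(Kᵢ−1)) = 0.
Iterate (Newton) starting at ψ = 0.35:
  ψ = 0.3500: g = 0.10761, g' = -0.6605 → ψ = 0.5129
  ψ = 0.5129: g = 0.01254, g' = -0.5268 → ψ = 0.5367
  ψ = 0.5367: g = 0.00013, g' = -0.5162 → ψ = 0.5370
Converged at ψ = 0.5370.

two-phase, V/F = 0.5370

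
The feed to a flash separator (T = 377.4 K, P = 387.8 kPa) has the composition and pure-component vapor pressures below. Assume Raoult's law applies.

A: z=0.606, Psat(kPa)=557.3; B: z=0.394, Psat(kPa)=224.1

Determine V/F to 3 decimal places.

Raoult's law: Kᵢ = Pᵢˢᵃᵗ/P = Pᵢˢᵃᵗ/387.8.
  K_A = 557.3/387.8 = 1.43708, K_B = 224.1/387.8 = 0.57788
Material balance + equilibrium reduce to Σ zᵢ(Kᵢ−1)/(1+V/F(Kᵢ−1)) = 0.
Feasibility: ΣzᵢKᵢ = 1.099, Σzᵢ/Kᵢ = 1.103 — both > 1, two phases present.
Binary case is linear: z₁(K₁−1)(1+V/F(K₂−1)) + z₂(K₂−1)(1+V/F(K₁−1)) = 0
⇒ V/F = [z₁(K₁−1)+z₂(K₂−1)] / [−(K₁−1)(K₂−1)] = 0.0986/0.1845 = 0.534

V/F = 0.534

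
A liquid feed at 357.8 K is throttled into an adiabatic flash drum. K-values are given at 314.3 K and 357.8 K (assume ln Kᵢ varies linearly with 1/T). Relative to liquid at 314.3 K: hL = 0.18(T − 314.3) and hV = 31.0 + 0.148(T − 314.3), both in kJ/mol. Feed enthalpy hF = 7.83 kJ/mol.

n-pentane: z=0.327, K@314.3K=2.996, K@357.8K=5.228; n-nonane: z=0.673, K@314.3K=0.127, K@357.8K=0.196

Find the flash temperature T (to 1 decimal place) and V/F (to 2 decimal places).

T = 332.4 K, V/F = 0.15

Adiabatic flash: solve Rachford–Rice at each trial T, then check hF = ψ·hV(T) + (1−ψ)·hL(T).
  T = 314.3 K: K = (2.996, 0.127), RR gives ψ = 0.037, H_out = 1.159 kJ/mol
  T = 357.8 K: K = (5.228, 0.196), RR gives ψ = 0.248, H_out = 15.159 kJ/mol
  T = 336.1 K: K = (4.032, 0.160), RR gives ψ = 0.167, H_out = 8.996 kJ/mol
  T = 325.2 K: K = (3.493, 0.143), RR gives ψ = 0.112, H_out = 5.385 kJ/mol
  T = 330.6 K: K = (3.755, 0.151), RR gives ψ = 0.141, H_out = 7.233 kJ/mol
  T = 333.4 K: K = (3.895, 0.156), RR gives ψ = 0.155, H_out = 8.144 kJ/mol
  T = 332.0 K: K = (3.824, 0.154), RR gives ψ = 0.148, H_out = 7.693 kJ/mol
Linear interpolation between T = 332.0 (H_out = 7.693) and T = 333.4 (H_out = 8.144) on hF = 7.83 gives T ≈ 332.4 K, at which ψ = 0.15.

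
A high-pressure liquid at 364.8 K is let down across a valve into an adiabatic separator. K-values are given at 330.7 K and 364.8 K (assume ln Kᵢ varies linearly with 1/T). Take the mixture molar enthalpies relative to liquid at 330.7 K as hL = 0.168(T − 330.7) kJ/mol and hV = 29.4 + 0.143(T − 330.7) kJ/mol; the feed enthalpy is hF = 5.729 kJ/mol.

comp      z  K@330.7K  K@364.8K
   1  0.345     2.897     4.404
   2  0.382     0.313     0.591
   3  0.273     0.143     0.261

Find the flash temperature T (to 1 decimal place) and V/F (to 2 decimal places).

T = 336.3 K, V/F = 0.16

Adiabatic flash: solve Rachford–Rice at each trial T, then check hF = ψ·hV(T) + (1−ψ)·hL(T).
  T = 330.7 K: K = (2.897, 0.313, 0.143), RR gives ψ = 0.109, H_out = 3.218 kJ/mol
  T = 364.8 K: K = (4.404, 0.591, 0.261), RR gives ψ = 0.422, H_out = 17.776 kJ/mol
  T = 347.8 K: K = (3.611, 0.437, 0.196), RR gives ψ = 0.266, H_out = 10.572 kJ/mol
  T = 339.2 K: K = (3.241, 0.371, 0.168), RR gives ψ = 0.190, H_out = 6.967 kJ/mol
  T = 334.9 K: K = (3.064, 0.341, 0.155), RR gives ψ = 0.150, H_out = 5.105 kJ/mol
  T = 337.0 K: K = (3.150, 0.355, 0.161), RR gives ψ = 0.170, H_out = 6.022 kJ/mol
Linear interpolation between T = 334.9 (H_out = 5.105) and T = 337.0 (H_out = 6.022) on hF = 5.729 gives T ≈ 336.3 K, at which ψ = 0.16.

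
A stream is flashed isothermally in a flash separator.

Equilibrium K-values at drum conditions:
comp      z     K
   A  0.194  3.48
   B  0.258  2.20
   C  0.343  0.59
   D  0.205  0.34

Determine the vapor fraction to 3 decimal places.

Rachford–Rice: g(ψ) = Σ zᵢ(Kᵢ−1)/(1+ψ(Kᵢ−1)) = 0.
Feasibility: ΣzᵢKᵢ = 1.515, Σzᵢ/Kᵢ = 1.357 — both > 1, two phases present.
Newton iteration, ψ⁰ = 0.5:
  ψ = 0.500: g = 0.0295, g' = -0.673 → ψ = 0.544
Converged at ψ = 0.544.

ψ = 0.544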